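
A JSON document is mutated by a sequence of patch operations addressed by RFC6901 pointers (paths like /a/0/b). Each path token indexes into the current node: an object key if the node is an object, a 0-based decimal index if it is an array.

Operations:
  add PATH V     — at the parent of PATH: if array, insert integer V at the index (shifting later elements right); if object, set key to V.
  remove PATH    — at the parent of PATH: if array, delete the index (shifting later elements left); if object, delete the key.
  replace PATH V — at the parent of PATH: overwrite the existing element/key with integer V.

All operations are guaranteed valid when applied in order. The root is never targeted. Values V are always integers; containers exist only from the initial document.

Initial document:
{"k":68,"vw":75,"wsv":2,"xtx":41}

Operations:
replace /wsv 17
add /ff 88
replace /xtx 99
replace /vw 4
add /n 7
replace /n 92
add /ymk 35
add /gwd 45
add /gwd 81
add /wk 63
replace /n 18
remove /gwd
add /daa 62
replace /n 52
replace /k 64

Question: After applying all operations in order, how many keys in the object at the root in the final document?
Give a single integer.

After op 1 (replace /wsv 17): {"k":68,"vw":75,"wsv":17,"xtx":41}
After op 2 (add /ff 88): {"ff":88,"k":68,"vw":75,"wsv":17,"xtx":41}
After op 3 (replace /xtx 99): {"ff":88,"k":68,"vw":75,"wsv":17,"xtx":99}
After op 4 (replace /vw 4): {"ff":88,"k":68,"vw":4,"wsv":17,"xtx":99}
After op 5 (add /n 7): {"ff":88,"k":68,"n":7,"vw":4,"wsv":17,"xtx":99}
After op 6 (replace /n 92): {"ff":88,"k":68,"n":92,"vw":4,"wsv":17,"xtx":99}
After op 7 (add /ymk 35): {"ff":88,"k":68,"n":92,"vw":4,"wsv":17,"xtx":99,"ymk":35}
After op 8 (add /gwd 45): {"ff":88,"gwd":45,"k":68,"n":92,"vw":4,"wsv":17,"xtx":99,"ymk":35}
After op 9 (add /gwd 81): {"ff":88,"gwd":81,"k":68,"n":92,"vw":4,"wsv":17,"xtx":99,"ymk":35}
After op 10 (add /wk 63): {"ff":88,"gwd":81,"k":68,"n":92,"vw":4,"wk":63,"wsv":17,"xtx":99,"ymk":35}
After op 11 (replace /n 18): {"ff":88,"gwd":81,"k":68,"n":18,"vw":4,"wk":63,"wsv":17,"xtx":99,"ymk":35}
After op 12 (remove /gwd): {"ff":88,"k":68,"n":18,"vw":4,"wk":63,"wsv":17,"xtx":99,"ymk":35}
After op 13 (add /daa 62): {"daa":62,"ff":88,"k":68,"n":18,"vw":4,"wk":63,"wsv":17,"xtx":99,"ymk":35}
After op 14 (replace /n 52): {"daa":62,"ff":88,"k":68,"n":52,"vw":4,"wk":63,"wsv":17,"xtx":99,"ymk":35}
After op 15 (replace /k 64): {"daa":62,"ff":88,"k":64,"n":52,"vw":4,"wk":63,"wsv":17,"xtx":99,"ymk":35}
Size at the root: 9

Answer: 9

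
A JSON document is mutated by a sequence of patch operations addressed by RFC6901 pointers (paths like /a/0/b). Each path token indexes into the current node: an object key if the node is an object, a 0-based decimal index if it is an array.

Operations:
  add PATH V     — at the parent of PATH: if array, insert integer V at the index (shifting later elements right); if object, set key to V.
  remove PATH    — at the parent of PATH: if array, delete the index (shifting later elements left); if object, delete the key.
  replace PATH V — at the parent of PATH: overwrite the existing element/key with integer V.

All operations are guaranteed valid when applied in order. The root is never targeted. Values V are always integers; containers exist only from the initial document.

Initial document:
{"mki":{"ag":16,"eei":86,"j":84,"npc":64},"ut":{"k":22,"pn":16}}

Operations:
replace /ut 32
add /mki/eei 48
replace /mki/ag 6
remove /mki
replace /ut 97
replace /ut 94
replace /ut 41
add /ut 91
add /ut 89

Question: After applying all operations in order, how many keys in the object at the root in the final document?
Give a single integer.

Answer: 1

Derivation:
After op 1 (replace /ut 32): {"mki":{"ag":16,"eei":86,"j":84,"npc":64},"ut":32}
After op 2 (add /mki/eei 48): {"mki":{"ag":16,"eei":48,"j":84,"npc":64},"ut":32}
After op 3 (replace /mki/ag 6): {"mki":{"ag":6,"eei":48,"j":84,"npc":64},"ut":32}
After op 4 (remove /mki): {"ut":32}
After op 5 (replace /ut 97): {"ut":97}
After op 6 (replace /ut 94): {"ut":94}
After op 7 (replace /ut 41): {"ut":41}
After op 8 (add /ut 91): {"ut":91}
After op 9 (add /ut 89): {"ut":89}
Size at the root: 1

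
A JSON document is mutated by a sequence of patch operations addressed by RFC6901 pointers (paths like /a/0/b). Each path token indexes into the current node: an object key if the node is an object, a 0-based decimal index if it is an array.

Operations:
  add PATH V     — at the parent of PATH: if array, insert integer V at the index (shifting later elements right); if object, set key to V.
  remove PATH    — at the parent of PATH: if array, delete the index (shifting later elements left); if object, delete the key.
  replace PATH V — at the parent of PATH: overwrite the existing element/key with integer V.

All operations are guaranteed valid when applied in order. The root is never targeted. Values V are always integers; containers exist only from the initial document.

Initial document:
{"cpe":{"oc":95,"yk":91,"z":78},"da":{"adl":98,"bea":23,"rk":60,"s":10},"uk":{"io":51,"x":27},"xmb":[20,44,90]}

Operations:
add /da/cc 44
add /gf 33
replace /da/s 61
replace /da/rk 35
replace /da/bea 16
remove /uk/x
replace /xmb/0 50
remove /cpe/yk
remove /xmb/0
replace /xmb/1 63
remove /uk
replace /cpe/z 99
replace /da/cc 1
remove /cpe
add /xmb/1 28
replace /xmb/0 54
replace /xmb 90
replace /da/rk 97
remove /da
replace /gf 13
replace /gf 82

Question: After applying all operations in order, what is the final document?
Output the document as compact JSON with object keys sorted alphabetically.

Answer: {"gf":82,"xmb":90}

Derivation:
After op 1 (add /da/cc 44): {"cpe":{"oc":95,"yk":91,"z":78},"da":{"adl":98,"bea":23,"cc":44,"rk":60,"s":10},"uk":{"io":51,"x":27},"xmb":[20,44,90]}
After op 2 (add /gf 33): {"cpe":{"oc":95,"yk":91,"z":78},"da":{"adl":98,"bea":23,"cc":44,"rk":60,"s":10},"gf":33,"uk":{"io":51,"x":27},"xmb":[20,44,90]}
After op 3 (replace /da/s 61): {"cpe":{"oc":95,"yk":91,"z":78},"da":{"adl":98,"bea":23,"cc":44,"rk":60,"s":61},"gf":33,"uk":{"io":51,"x":27},"xmb":[20,44,90]}
After op 4 (replace /da/rk 35): {"cpe":{"oc":95,"yk":91,"z":78},"da":{"adl":98,"bea":23,"cc":44,"rk":35,"s":61},"gf":33,"uk":{"io":51,"x":27},"xmb":[20,44,90]}
After op 5 (replace /da/bea 16): {"cpe":{"oc":95,"yk":91,"z":78},"da":{"adl":98,"bea":16,"cc":44,"rk":35,"s":61},"gf":33,"uk":{"io":51,"x":27},"xmb":[20,44,90]}
After op 6 (remove /uk/x): {"cpe":{"oc":95,"yk":91,"z":78},"da":{"adl":98,"bea":16,"cc":44,"rk":35,"s":61},"gf":33,"uk":{"io":51},"xmb":[20,44,90]}
After op 7 (replace /xmb/0 50): {"cpe":{"oc":95,"yk":91,"z":78},"da":{"adl":98,"bea":16,"cc":44,"rk":35,"s":61},"gf":33,"uk":{"io":51},"xmb":[50,44,90]}
After op 8 (remove /cpe/yk): {"cpe":{"oc":95,"z":78},"da":{"adl":98,"bea":16,"cc":44,"rk":35,"s":61},"gf":33,"uk":{"io":51},"xmb":[50,44,90]}
After op 9 (remove /xmb/0): {"cpe":{"oc":95,"z":78},"da":{"adl":98,"bea":16,"cc":44,"rk":35,"s":61},"gf":33,"uk":{"io":51},"xmb":[44,90]}
After op 10 (replace /xmb/1 63): {"cpe":{"oc":95,"z":78},"da":{"adl":98,"bea":16,"cc":44,"rk":35,"s":61},"gf":33,"uk":{"io":51},"xmb":[44,63]}
After op 11 (remove /uk): {"cpe":{"oc":95,"z":78},"da":{"adl":98,"bea":16,"cc":44,"rk":35,"s":61},"gf":33,"xmb":[44,63]}
After op 12 (replace /cpe/z 99): {"cpe":{"oc":95,"z":99},"da":{"adl":98,"bea":16,"cc":44,"rk":35,"s":61},"gf":33,"xmb":[44,63]}
After op 13 (replace /da/cc 1): {"cpe":{"oc":95,"z":99},"da":{"adl":98,"bea":16,"cc":1,"rk":35,"s":61},"gf":33,"xmb":[44,63]}
After op 14 (remove /cpe): {"da":{"adl":98,"bea":16,"cc":1,"rk":35,"s":61},"gf":33,"xmb":[44,63]}
After op 15 (add /xmb/1 28): {"da":{"adl":98,"bea":16,"cc":1,"rk":35,"s":61},"gf":33,"xmb":[44,28,63]}
After op 16 (replace /xmb/0 54): {"da":{"adl":98,"bea":16,"cc":1,"rk":35,"s":61},"gf":33,"xmb":[54,28,63]}
After op 17 (replace /xmb 90): {"da":{"adl":98,"bea":16,"cc":1,"rk":35,"s":61},"gf":33,"xmb":90}
After op 18 (replace /da/rk 97): {"da":{"adl":98,"bea":16,"cc":1,"rk":97,"s":61},"gf":33,"xmb":90}
After op 19 (remove /da): {"gf":33,"xmb":90}
After op 20 (replace /gf 13): {"gf":13,"xmb":90}
After op 21 (replace /gf 82): {"gf":82,"xmb":90}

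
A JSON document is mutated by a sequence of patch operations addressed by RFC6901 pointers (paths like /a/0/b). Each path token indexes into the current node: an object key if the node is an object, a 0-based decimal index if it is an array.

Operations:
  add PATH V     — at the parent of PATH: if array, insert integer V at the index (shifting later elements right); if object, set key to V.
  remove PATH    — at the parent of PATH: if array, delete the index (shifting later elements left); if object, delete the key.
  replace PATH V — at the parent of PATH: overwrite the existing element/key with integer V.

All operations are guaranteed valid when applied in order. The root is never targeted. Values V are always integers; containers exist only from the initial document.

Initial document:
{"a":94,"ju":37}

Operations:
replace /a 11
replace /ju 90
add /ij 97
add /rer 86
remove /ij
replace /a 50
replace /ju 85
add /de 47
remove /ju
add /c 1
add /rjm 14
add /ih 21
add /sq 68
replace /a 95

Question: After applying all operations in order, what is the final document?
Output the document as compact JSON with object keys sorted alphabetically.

After op 1 (replace /a 11): {"a":11,"ju":37}
After op 2 (replace /ju 90): {"a":11,"ju":90}
After op 3 (add /ij 97): {"a":11,"ij":97,"ju":90}
After op 4 (add /rer 86): {"a":11,"ij":97,"ju":90,"rer":86}
After op 5 (remove /ij): {"a":11,"ju":90,"rer":86}
After op 6 (replace /a 50): {"a":50,"ju":90,"rer":86}
After op 7 (replace /ju 85): {"a":50,"ju":85,"rer":86}
After op 8 (add /de 47): {"a":50,"de":47,"ju":85,"rer":86}
After op 9 (remove /ju): {"a":50,"de":47,"rer":86}
After op 10 (add /c 1): {"a":50,"c":1,"de":47,"rer":86}
After op 11 (add /rjm 14): {"a":50,"c":1,"de":47,"rer":86,"rjm":14}
After op 12 (add /ih 21): {"a":50,"c":1,"de":47,"ih":21,"rer":86,"rjm":14}
After op 13 (add /sq 68): {"a":50,"c":1,"de":47,"ih":21,"rer":86,"rjm":14,"sq":68}
After op 14 (replace /a 95): {"a":95,"c":1,"de":47,"ih":21,"rer":86,"rjm":14,"sq":68}

Answer: {"a":95,"c":1,"de":47,"ih":21,"rer":86,"rjm":14,"sq":68}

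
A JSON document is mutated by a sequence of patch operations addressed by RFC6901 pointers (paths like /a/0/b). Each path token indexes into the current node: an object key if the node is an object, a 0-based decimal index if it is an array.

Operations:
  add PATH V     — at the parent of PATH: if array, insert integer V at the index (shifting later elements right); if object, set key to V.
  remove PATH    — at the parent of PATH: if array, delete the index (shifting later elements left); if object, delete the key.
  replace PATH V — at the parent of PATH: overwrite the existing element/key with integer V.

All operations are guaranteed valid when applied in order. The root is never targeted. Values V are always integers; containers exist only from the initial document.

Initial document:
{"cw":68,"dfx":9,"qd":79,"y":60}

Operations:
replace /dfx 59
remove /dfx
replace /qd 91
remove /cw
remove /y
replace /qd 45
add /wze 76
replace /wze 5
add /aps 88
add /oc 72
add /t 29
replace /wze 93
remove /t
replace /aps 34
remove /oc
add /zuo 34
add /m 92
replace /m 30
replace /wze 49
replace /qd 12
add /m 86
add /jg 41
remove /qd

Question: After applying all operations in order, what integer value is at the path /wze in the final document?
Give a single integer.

Answer: 49

Derivation:
After op 1 (replace /dfx 59): {"cw":68,"dfx":59,"qd":79,"y":60}
After op 2 (remove /dfx): {"cw":68,"qd":79,"y":60}
After op 3 (replace /qd 91): {"cw":68,"qd":91,"y":60}
After op 4 (remove /cw): {"qd":91,"y":60}
After op 5 (remove /y): {"qd":91}
After op 6 (replace /qd 45): {"qd":45}
After op 7 (add /wze 76): {"qd":45,"wze":76}
After op 8 (replace /wze 5): {"qd":45,"wze":5}
After op 9 (add /aps 88): {"aps":88,"qd":45,"wze":5}
After op 10 (add /oc 72): {"aps":88,"oc":72,"qd":45,"wze":5}
After op 11 (add /t 29): {"aps":88,"oc":72,"qd":45,"t":29,"wze":5}
After op 12 (replace /wze 93): {"aps":88,"oc":72,"qd":45,"t":29,"wze":93}
After op 13 (remove /t): {"aps":88,"oc":72,"qd":45,"wze":93}
After op 14 (replace /aps 34): {"aps":34,"oc":72,"qd":45,"wze":93}
After op 15 (remove /oc): {"aps":34,"qd":45,"wze":93}
After op 16 (add /zuo 34): {"aps":34,"qd":45,"wze":93,"zuo":34}
After op 17 (add /m 92): {"aps":34,"m":92,"qd":45,"wze":93,"zuo":34}
After op 18 (replace /m 30): {"aps":34,"m":30,"qd":45,"wze":93,"zuo":34}
After op 19 (replace /wze 49): {"aps":34,"m":30,"qd":45,"wze":49,"zuo":34}
After op 20 (replace /qd 12): {"aps":34,"m":30,"qd":12,"wze":49,"zuo":34}
After op 21 (add /m 86): {"aps":34,"m":86,"qd":12,"wze":49,"zuo":34}
After op 22 (add /jg 41): {"aps":34,"jg":41,"m":86,"qd":12,"wze":49,"zuo":34}
After op 23 (remove /qd): {"aps":34,"jg":41,"m":86,"wze":49,"zuo":34}
Value at /wze: 49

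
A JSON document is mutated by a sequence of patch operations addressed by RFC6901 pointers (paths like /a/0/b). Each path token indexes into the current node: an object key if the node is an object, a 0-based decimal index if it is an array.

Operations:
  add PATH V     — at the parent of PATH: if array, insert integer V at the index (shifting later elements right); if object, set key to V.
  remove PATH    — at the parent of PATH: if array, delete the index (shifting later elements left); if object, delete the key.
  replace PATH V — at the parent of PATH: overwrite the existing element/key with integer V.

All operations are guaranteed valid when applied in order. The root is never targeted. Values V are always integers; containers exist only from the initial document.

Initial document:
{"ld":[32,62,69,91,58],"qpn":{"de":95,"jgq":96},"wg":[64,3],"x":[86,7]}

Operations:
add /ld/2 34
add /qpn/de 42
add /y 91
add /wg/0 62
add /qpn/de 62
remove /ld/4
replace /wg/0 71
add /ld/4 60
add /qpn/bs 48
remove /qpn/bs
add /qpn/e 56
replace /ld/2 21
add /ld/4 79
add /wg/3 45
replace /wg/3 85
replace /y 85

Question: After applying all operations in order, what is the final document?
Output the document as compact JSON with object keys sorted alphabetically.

After op 1 (add /ld/2 34): {"ld":[32,62,34,69,91,58],"qpn":{"de":95,"jgq":96},"wg":[64,3],"x":[86,7]}
After op 2 (add /qpn/de 42): {"ld":[32,62,34,69,91,58],"qpn":{"de":42,"jgq":96},"wg":[64,3],"x":[86,7]}
After op 3 (add /y 91): {"ld":[32,62,34,69,91,58],"qpn":{"de":42,"jgq":96},"wg":[64,3],"x":[86,7],"y":91}
After op 4 (add /wg/0 62): {"ld":[32,62,34,69,91,58],"qpn":{"de":42,"jgq":96},"wg":[62,64,3],"x":[86,7],"y":91}
After op 5 (add /qpn/de 62): {"ld":[32,62,34,69,91,58],"qpn":{"de":62,"jgq":96},"wg":[62,64,3],"x":[86,7],"y":91}
After op 6 (remove /ld/4): {"ld":[32,62,34,69,58],"qpn":{"de":62,"jgq":96},"wg":[62,64,3],"x":[86,7],"y":91}
After op 7 (replace /wg/0 71): {"ld":[32,62,34,69,58],"qpn":{"de":62,"jgq":96},"wg":[71,64,3],"x":[86,7],"y":91}
After op 8 (add /ld/4 60): {"ld":[32,62,34,69,60,58],"qpn":{"de":62,"jgq":96},"wg":[71,64,3],"x":[86,7],"y":91}
After op 9 (add /qpn/bs 48): {"ld":[32,62,34,69,60,58],"qpn":{"bs":48,"de":62,"jgq":96},"wg":[71,64,3],"x":[86,7],"y":91}
After op 10 (remove /qpn/bs): {"ld":[32,62,34,69,60,58],"qpn":{"de":62,"jgq":96},"wg":[71,64,3],"x":[86,7],"y":91}
After op 11 (add /qpn/e 56): {"ld":[32,62,34,69,60,58],"qpn":{"de":62,"e":56,"jgq":96},"wg":[71,64,3],"x":[86,7],"y":91}
After op 12 (replace /ld/2 21): {"ld":[32,62,21,69,60,58],"qpn":{"de":62,"e":56,"jgq":96},"wg":[71,64,3],"x":[86,7],"y":91}
After op 13 (add /ld/4 79): {"ld":[32,62,21,69,79,60,58],"qpn":{"de":62,"e":56,"jgq":96},"wg":[71,64,3],"x":[86,7],"y":91}
After op 14 (add /wg/3 45): {"ld":[32,62,21,69,79,60,58],"qpn":{"de":62,"e":56,"jgq":96},"wg":[71,64,3,45],"x":[86,7],"y":91}
After op 15 (replace /wg/3 85): {"ld":[32,62,21,69,79,60,58],"qpn":{"de":62,"e":56,"jgq":96},"wg":[71,64,3,85],"x":[86,7],"y":91}
After op 16 (replace /y 85): {"ld":[32,62,21,69,79,60,58],"qpn":{"de":62,"e":56,"jgq":96},"wg":[71,64,3,85],"x":[86,7],"y":85}

Answer: {"ld":[32,62,21,69,79,60,58],"qpn":{"de":62,"e":56,"jgq":96},"wg":[71,64,3,85],"x":[86,7],"y":85}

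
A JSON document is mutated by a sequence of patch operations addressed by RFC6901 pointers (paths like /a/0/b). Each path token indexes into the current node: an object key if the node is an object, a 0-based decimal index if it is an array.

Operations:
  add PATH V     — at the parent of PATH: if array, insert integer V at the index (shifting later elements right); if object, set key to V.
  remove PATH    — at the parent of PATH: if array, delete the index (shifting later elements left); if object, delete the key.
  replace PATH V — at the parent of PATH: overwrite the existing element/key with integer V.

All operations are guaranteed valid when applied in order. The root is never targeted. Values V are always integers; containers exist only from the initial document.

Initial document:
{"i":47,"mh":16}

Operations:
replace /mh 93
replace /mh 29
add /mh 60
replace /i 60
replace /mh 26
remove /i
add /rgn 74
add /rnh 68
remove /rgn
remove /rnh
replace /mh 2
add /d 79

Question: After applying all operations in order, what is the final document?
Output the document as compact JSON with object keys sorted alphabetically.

After op 1 (replace /mh 93): {"i":47,"mh":93}
After op 2 (replace /mh 29): {"i":47,"mh":29}
After op 3 (add /mh 60): {"i":47,"mh":60}
After op 4 (replace /i 60): {"i":60,"mh":60}
After op 5 (replace /mh 26): {"i":60,"mh":26}
After op 6 (remove /i): {"mh":26}
After op 7 (add /rgn 74): {"mh":26,"rgn":74}
After op 8 (add /rnh 68): {"mh":26,"rgn":74,"rnh":68}
After op 9 (remove /rgn): {"mh":26,"rnh":68}
After op 10 (remove /rnh): {"mh":26}
After op 11 (replace /mh 2): {"mh":2}
After op 12 (add /d 79): {"d":79,"mh":2}

Answer: {"d":79,"mh":2}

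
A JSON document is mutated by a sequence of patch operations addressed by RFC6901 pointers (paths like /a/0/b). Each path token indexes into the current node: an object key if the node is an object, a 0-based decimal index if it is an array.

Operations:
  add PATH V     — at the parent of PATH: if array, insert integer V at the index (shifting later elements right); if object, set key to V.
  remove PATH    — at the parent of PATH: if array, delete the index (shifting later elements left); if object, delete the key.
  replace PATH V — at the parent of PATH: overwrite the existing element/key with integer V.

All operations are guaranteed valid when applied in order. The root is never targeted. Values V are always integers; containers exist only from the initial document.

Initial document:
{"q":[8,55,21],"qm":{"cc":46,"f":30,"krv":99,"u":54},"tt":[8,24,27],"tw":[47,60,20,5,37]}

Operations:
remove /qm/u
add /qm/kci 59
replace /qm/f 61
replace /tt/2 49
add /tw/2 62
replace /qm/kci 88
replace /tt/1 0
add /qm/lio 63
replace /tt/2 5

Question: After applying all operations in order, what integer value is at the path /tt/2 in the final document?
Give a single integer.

After op 1 (remove /qm/u): {"q":[8,55,21],"qm":{"cc":46,"f":30,"krv":99},"tt":[8,24,27],"tw":[47,60,20,5,37]}
After op 2 (add /qm/kci 59): {"q":[8,55,21],"qm":{"cc":46,"f":30,"kci":59,"krv":99},"tt":[8,24,27],"tw":[47,60,20,5,37]}
After op 3 (replace /qm/f 61): {"q":[8,55,21],"qm":{"cc":46,"f":61,"kci":59,"krv":99},"tt":[8,24,27],"tw":[47,60,20,5,37]}
After op 4 (replace /tt/2 49): {"q":[8,55,21],"qm":{"cc":46,"f":61,"kci":59,"krv":99},"tt":[8,24,49],"tw":[47,60,20,5,37]}
After op 5 (add /tw/2 62): {"q":[8,55,21],"qm":{"cc":46,"f":61,"kci":59,"krv":99},"tt":[8,24,49],"tw":[47,60,62,20,5,37]}
After op 6 (replace /qm/kci 88): {"q":[8,55,21],"qm":{"cc":46,"f":61,"kci":88,"krv":99},"tt":[8,24,49],"tw":[47,60,62,20,5,37]}
After op 7 (replace /tt/1 0): {"q":[8,55,21],"qm":{"cc":46,"f":61,"kci":88,"krv":99},"tt":[8,0,49],"tw":[47,60,62,20,5,37]}
After op 8 (add /qm/lio 63): {"q":[8,55,21],"qm":{"cc":46,"f":61,"kci":88,"krv":99,"lio":63},"tt":[8,0,49],"tw":[47,60,62,20,5,37]}
After op 9 (replace /tt/2 5): {"q":[8,55,21],"qm":{"cc":46,"f":61,"kci":88,"krv":99,"lio":63},"tt":[8,0,5],"tw":[47,60,62,20,5,37]}
Value at /tt/2: 5

Answer: 5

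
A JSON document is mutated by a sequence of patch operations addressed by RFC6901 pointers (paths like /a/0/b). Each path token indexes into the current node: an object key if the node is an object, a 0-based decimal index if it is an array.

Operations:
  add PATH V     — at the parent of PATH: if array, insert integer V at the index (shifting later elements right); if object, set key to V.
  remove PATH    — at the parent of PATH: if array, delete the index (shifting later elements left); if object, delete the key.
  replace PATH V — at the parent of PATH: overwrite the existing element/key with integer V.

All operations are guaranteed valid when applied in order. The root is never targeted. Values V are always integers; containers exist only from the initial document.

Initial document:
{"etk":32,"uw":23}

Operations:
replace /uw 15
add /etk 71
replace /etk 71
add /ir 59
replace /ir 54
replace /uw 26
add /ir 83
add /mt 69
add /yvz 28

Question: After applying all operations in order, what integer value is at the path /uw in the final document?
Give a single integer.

After op 1 (replace /uw 15): {"etk":32,"uw":15}
After op 2 (add /etk 71): {"etk":71,"uw":15}
After op 3 (replace /etk 71): {"etk":71,"uw":15}
After op 4 (add /ir 59): {"etk":71,"ir":59,"uw":15}
After op 5 (replace /ir 54): {"etk":71,"ir":54,"uw":15}
After op 6 (replace /uw 26): {"etk":71,"ir":54,"uw":26}
After op 7 (add /ir 83): {"etk":71,"ir":83,"uw":26}
After op 8 (add /mt 69): {"etk":71,"ir":83,"mt":69,"uw":26}
After op 9 (add /yvz 28): {"etk":71,"ir":83,"mt":69,"uw":26,"yvz":28}
Value at /uw: 26

Answer: 26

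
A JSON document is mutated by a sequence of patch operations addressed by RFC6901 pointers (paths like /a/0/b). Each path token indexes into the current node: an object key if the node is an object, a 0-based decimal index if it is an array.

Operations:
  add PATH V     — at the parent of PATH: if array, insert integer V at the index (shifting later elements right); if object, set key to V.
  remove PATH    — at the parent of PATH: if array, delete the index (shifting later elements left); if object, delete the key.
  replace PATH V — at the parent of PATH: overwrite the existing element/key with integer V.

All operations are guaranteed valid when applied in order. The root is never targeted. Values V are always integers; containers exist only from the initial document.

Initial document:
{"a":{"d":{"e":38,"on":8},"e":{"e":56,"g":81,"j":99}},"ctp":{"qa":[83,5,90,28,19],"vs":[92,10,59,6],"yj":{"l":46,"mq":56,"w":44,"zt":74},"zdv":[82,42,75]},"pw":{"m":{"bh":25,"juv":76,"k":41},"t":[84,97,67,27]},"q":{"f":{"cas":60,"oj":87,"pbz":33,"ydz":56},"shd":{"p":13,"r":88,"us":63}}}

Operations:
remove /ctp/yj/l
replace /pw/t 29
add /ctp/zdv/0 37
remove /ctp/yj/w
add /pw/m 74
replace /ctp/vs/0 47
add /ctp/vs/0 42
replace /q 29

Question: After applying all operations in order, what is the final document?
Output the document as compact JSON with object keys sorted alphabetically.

After op 1 (remove /ctp/yj/l): {"a":{"d":{"e":38,"on":8},"e":{"e":56,"g":81,"j":99}},"ctp":{"qa":[83,5,90,28,19],"vs":[92,10,59,6],"yj":{"mq":56,"w":44,"zt":74},"zdv":[82,42,75]},"pw":{"m":{"bh":25,"juv":76,"k":41},"t":[84,97,67,27]},"q":{"f":{"cas":60,"oj":87,"pbz":33,"ydz":56},"shd":{"p":13,"r":88,"us":63}}}
After op 2 (replace /pw/t 29): {"a":{"d":{"e":38,"on":8},"e":{"e":56,"g":81,"j":99}},"ctp":{"qa":[83,5,90,28,19],"vs":[92,10,59,6],"yj":{"mq":56,"w":44,"zt":74},"zdv":[82,42,75]},"pw":{"m":{"bh":25,"juv":76,"k":41},"t":29},"q":{"f":{"cas":60,"oj":87,"pbz":33,"ydz":56},"shd":{"p":13,"r":88,"us":63}}}
After op 3 (add /ctp/zdv/0 37): {"a":{"d":{"e":38,"on":8},"e":{"e":56,"g":81,"j":99}},"ctp":{"qa":[83,5,90,28,19],"vs":[92,10,59,6],"yj":{"mq":56,"w":44,"zt":74},"zdv":[37,82,42,75]},"pw":{"m":{"bh":25,"juv":76,"k":41},"t":29},"q":{"f":{"cas":60,"oj":87,"pbz":33,"ydz":56},"shd":{"p":13,"r":88,"us":63}}}
After op 4 (remove /ctp/yj/w): {"a":{"d":{"e":38,"on":8},"e":{"e":56,"g":81,"j":99}},"ctp":{"qa":[83,5,90,28,19],"vs":[92,10,59,6],"yj":{"mq":56,"zt":74},"zdv":[37,82,42,75]},"pw":{"m":{"bh":25,"juv":76,"k":41},"t":29},"q":{"f":{"cas":60,"oj":87,"pbz":33,"ydz":56},"shd":{"p":13,"r":88,"us":63}}}
After op 5 (add /pw/m 74): {"a":{"d":{"e":38,"on":8},"e":{"e":56,"g":81,"j":99}},"ctp":{"qa":[83,5,90,28,19],"vs":[92,10,59,6],"yj":{"mq":56,"zt":74},"zdv":[37,82,42,75]},"pw":{"m":74,"t":29},"q":{"f":{"cas":60,"oj":87,"pbz":33,"ydz":56},"shd":{"p":13,"r":88,"us":63}}}
After op 6 (replace /ctp/vs/0 47): {"a":{"d":{"e":38,"on":8},"e":{"e":56,"g":81,"j":99}},"ctp":{"qa":[83,5,90,28,19],"vs":[47,10,59,6],"yj":{"mq":56,"zt":74},"zdv":[37,82,42,75]},"pw":{"m":74,"t":29},"q":{"f":{"cas":60,"oj":87,"pbz":33,"ydz":56},"shd":{"p":13,"r":88,"us":63}}}
After op 7 (add /ctp/vs/0 42): {"a":{"d":{"e":38,"on":8},"e":{"e":56,"g":81,"j":99}},"ctp":{"qa":[83,5,90,28,19],"vs":[42,47,10,59,6],"yj":{"mq":56,"zt":74},"zdv":[37,82,42,75]},"pw":{"m":74,"t":29},"q":{"f":{"cas":60,"oj":87,"pbz":33,"ydz":56},"shd":{"p":13,"r":88,"us":63}}}
After op 8 (replace /q 29): {"a":{"d":{"e":38,"on":8},"e":{"e":56,"g":81,"j":99}},"ctp":{"qa":[83,5,90,28,19],"vs":[42,47,10,59,6],"yj":{"mq":56,"zt":74},"zdv":[37,82,42,75]},"pw":{"m":74,"t":29},"q":29}

Answer: {"a":{"d":{"e":38,"on":8},"e":{"e":56,"g":81,"j":99}},"ctp":{"qa":[83,5,90,28,19],"vs":[42,47,10,59,6],"yj":{"mq":56,"zt":74},"zdv":[37,82,42,75]},"pw":{"m":74,"t":29},"q":29}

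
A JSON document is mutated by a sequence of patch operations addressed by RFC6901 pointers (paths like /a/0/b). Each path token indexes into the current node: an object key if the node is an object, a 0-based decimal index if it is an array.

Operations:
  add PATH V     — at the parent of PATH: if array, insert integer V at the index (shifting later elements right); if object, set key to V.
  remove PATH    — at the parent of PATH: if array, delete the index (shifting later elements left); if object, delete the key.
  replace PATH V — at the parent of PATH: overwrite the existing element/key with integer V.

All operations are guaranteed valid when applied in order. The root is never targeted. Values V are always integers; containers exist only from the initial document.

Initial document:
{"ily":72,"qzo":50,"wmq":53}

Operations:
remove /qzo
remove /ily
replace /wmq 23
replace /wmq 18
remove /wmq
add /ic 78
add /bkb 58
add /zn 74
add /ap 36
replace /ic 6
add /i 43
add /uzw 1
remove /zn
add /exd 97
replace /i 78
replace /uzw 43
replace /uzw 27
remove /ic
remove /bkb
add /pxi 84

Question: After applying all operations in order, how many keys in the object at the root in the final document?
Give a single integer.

Answer: 5

Derivation:
After op 1 (remove /qzo): {"ily":72,"wmq":53}
After op 2 (remove /ily): {"wmq":53}
After op 3 (replace /wmq 23): {"wmq":23}
After op 4 (replace /wmq 18): {"wmq":18}
After op 5 (remove /wmq): {}
After op 6 (add /ic 78): {"ic":78}
After op 7 (add /bkb 58): {"bkb":58,"ic":78}
After op 8 (add /zn 74): {"bkb":58,"ic":78,"zn":74}
After op 9 (add /ap 36): {"ap":36,"bkb":58,"ic":78,"zn":74}
After op 10 (replace /ic 6): {"ap":36,"bkb":58,"ic":6,"zn":74}
After op 11 (add /i 43): {"ap":36,"bkb":58,"i":43,"ic":6,"zn":74}
After op 12 (add /uzw 1): {"ap":36,"bkb":58,"i":43,"ic":6,"uzw":1,"zn":74}
After op 13 (remove /zn): {"ap":36,"bkb":58,"i":43,"ic":6,"uzw":1}
After op 14 (add /exd 97): {"ap":36,"bkb":58,"exd":97,"i":43,"ic":6,"uzw":1}
After op 15 (replace /i 78): {"ap":36,"bkb":58,"exd":97,"i":78,"ic":6,"uzw":1}
After op 16 (replace /uzw 43): {"ap":36,"bkb":58,"exd":97,"i":78,"ic":6,"uzw":43}
After op 17 (replace /uzw 27): {"ap":36,"bkb":58,"exd":97,"i":78,"ic":6,"uzw":27}
After op 18 (remove /ic): {"ap":36,"bkb":58,"exd":97,"i":78,"uzw":27}
After op 19 (remove /bkb): {"ap":36,"exd":97,"i":78,"uzw":27}
After op 20 (add /pxi 84): {"ap":36,"exd":97,"i":78,"pxi":84,"uzw":27}
Size at the root: 5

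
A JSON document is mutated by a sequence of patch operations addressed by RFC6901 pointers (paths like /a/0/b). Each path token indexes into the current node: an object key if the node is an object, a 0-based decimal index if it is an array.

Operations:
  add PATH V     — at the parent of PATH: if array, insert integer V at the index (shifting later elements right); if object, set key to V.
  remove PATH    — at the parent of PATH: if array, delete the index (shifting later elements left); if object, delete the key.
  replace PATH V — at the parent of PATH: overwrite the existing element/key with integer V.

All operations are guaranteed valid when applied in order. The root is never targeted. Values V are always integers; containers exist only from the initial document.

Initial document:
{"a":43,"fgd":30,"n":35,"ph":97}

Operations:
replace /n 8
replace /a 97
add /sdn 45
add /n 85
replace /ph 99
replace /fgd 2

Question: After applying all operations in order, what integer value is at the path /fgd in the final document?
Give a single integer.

After op 1 (replace /n 8): {"a":43,"fgd":30,"n":8,"ph":97}
After op 2 (replace /a 97): {"a":97,"fgd":30,"n":8,"ph":97}
After op 3 (add /sdn 45): {"a":97,"fgd":30,"n":8,"ph":97,"sdn":45}
After op 4 (add /n 85): {"a":97,"fgd":30,"n":85,"ph":97,"sdn":45}
After op 5 (replace /ph 99): {"a":97,"fgd":30,"n":85,"ph":99,"sdn":45}
After op 6 (replace /fgd 2): {"a":97,"fgd":2,"n":85,"ph":99,"sdn":45}
Value at /fgd: 2

Answer: 2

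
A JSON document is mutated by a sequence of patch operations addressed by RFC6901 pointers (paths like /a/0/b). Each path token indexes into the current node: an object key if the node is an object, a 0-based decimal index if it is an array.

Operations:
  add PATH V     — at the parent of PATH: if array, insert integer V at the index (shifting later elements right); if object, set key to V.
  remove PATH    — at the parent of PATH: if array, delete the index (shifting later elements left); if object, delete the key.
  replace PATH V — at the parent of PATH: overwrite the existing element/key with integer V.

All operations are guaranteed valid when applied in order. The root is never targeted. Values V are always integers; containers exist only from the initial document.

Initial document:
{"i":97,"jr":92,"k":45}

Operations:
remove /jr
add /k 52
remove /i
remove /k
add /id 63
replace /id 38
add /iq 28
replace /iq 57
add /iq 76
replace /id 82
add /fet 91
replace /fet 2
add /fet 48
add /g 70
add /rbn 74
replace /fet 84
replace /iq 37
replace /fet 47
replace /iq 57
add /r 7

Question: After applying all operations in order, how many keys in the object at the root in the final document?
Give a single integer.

Answer: 6

Derivation:
After op 1 (remove /jr): {"i":97,"k":45}
After op 2 (add /k 52): {"i":97,"k":52}
After op 3 (remove /i): {"k":52}
After op 4 (remove /k): {}
After op 5 (add /id 63): {"id":63}
After op 6 (replace /id 38): {"id":38}
After op 7 (add /iq 28): {"id":38,"iq":28}
After op 8 (replace /iq 57): {"id":38,"iq":57}
After op 9 (add /iq 76): {"id":38,"iq":76}
After op 10 (replace /id 82): {"id":82,"iq":76}
After op 11 (add /fet 91): {"fet":91,"id":82,"iq":76}
After op 12 (replace /fet 2): {"fet":2,"id":82,"iq":76}
After op 13 (add /fet 48): {"fet":48,"id":82,"iq":76}
After op 14 (add /g 70): {"fet":48,"g":70,"id":82,"iq":76}
After op 15 (add /rbn 74): {"fet":48,"g":70,"id":82,"iq":76,"rbn":74}
After op 16 (replace /fet 84): {"fet":84,"g":70,"id":82,"iq":76,"rbn":74}
After op 17 (replace /iq 37): {"fet":84,"g":70,"id":82,"iq":37,"rbn":74}
After op 18 (replace /fet 47): {"fet":47,"g":70,"id":82,"iq":37,"rbn":74}
After op 19 (replace /iq 57): {"fet":47,"g":70,"id":82,"iq":57,"rbn":74}
After op 20 (add /r 7): {"fet":47,"g":70,"id":82,"iq":57,"r":7,"rbn":74}
Size at the root: 6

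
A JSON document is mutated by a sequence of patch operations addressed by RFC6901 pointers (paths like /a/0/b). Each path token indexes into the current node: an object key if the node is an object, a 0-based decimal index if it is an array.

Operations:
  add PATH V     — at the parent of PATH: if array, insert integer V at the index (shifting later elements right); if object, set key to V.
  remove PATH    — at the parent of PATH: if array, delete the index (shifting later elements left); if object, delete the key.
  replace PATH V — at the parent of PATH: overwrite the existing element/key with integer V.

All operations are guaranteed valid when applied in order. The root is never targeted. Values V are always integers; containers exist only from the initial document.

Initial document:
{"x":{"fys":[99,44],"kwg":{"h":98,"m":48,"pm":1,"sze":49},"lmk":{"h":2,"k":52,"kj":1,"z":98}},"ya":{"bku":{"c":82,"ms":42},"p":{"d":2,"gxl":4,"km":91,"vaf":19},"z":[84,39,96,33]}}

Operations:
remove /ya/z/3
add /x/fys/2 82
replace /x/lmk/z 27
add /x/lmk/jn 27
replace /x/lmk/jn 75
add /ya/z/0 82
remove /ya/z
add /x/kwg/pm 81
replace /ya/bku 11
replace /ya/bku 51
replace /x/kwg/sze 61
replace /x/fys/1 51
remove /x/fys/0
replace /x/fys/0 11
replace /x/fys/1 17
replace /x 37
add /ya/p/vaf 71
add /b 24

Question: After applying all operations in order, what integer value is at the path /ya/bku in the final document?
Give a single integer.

After op 1 (remove /ya/z/3): {"x":{"fys":[99,44],"kwg":{"h":98,"m":48,"pm":1,"sze":49},"lmk":{"h":2,"k":52,"kj":1,"z":98}},"ya":{"bku":{"c":82,"ms":42},"p":{"d":2,"gxl":4,"km":91,"vaf":19},"z":[84,39,96]}}
After op 2 (add /x/fys/2 82): {"x":{"fys":[99,44,82],"kwg":{"h":98,"m":48,"pm":1,"sze":49},"lmk":{"h":2,"k":52,"kj":1,"z":98}},"ya":{"bku":{"c":82,"ms":42},"p":{"d":2,"gxl":4,"km":91,"vaf":19},"z":[84,39,96]}}
After op 3 (replace /x/lmk/z 27): {"x":{"fys":[99,44,82],"kwg":{"h":98,"m":48,"pm":1,"sze":49},"lmk":{"h":2,"k":52,"kj":1,"z":27}},"ya":{"bku":{"c":82,"ms":42},"p":{"d":2,"gxl":4,"km":91,"vaf":19},"z":[84,39,96]}}
After op 4 (add /x/lmk/jn 27): {"x":{"fys":[99,44,82],"kwg":{"h":98,"m":48,"pm":1,"sze":49},"lmk":{"h":2,"jn":27,"k":52,"kj":1,"z":27}},"ya":{"bku":{"c":82,"ms":42},"p":{"d":2,"gxl":4,"km":91,"vaf":19},"z":[84,39,96]}}
After op 5 (replace /x/lmk/jn 75): {"x":{"fys":[99,44,82],"kwg":{"h":98,"m":48,"pm":1,"sze":49},"lmk":{"h":2,"jn":75,"k":52,"kj":1,"z":27}},"ya":{"bku":{"c":82,"ms":42},"p":{"d":2,"gxl":4,"km":91,"vaf":19},"z":[84,39,96]}}
After op 6 (add /ya/z/0 82): {"x":{"fys":[99,44,82],"kwg":{"h":98,"m":48,"pm":1,"sze":49},"lmk":{"h":2,"jn":75,"k":52,"kj":1,"z":27}},"ya":{"bku":{"c":82,"ms":42},"p":{"d":2,"gxl":4,"km":91,"vaf":19},"z":[82,84,39,96]}}
After op 7 (remove /ya/z): {"x":{"fys":[99,44,82],"kwg":{"h":98,"m":48,"pm":1,"sze":49},"lmk":{"h":2,"jn":75,"k":52,"kj":1,"z":27}},"ya":{"bku":{"c":82,"ms":42},"p":{"d":2,"gxl":4,"km":91,"vaf":19}}}
After op 8 (add /x/kwg/pm 81): {"x":{"fys":[99,44,82],"kwg":{"h":98,"m":48,"pm":81,"sze":49},"lmk":{"h":2,"jn":75,"k":52,"kj":1,"z":27}},"ya":{"bku":{"c":82,"ms":42},"p":{"d":2,"gxl":4,"km":91,"vaf":19}}}
After op 9 (replace /ya/bku 11): {"x":{"fys":[99,44,82],"kwg":{"h":98,"m":48,"pm":81,"sze":49},"lmk":{"h":2,"jn":75,"k":52,"kj":1,"z":27}},"ya":{"bku":11,"p":{"d":2,"gxl":4,"km":91,"vaf":19}}}
After op 10 (replace /ya/bku 51): {"x":{"fys":[99,44,82],"kwg":{"h":98,"m":48,"pm":81,"sze":49},"lmk":{"h":2,"jn":75,"k":52,"kj":1,"z":27}},"ya":{"bku":51,"p":{"d":2,"gxl":4,"km":91,"vaf":19}}}
After op 11 (replace /x/kwg/sze 61): {"x":{"fys":[99,44,82],"kwg":{"h":98,"m":48,"pm":81,"sze":61},"lmk":{"h":2,"jn":75,"k":52,"kj":1,"z":27}},"ya":{"bku":51,"p":{"d":2,"gxl":4,"km":91,"vaf":19}}}
After op 12 (replace /x/fys/1 51): {"x":{"fys":[99,51,82],"kwg":{"h":98,"m":48,"pm":81,"sze":61},"lmk":{"h":2,"jn":75,"k":52,"kj":1,"z":27}},"ya":{"bku":51,"p":{"d":2,"gxl":4,"km":91,"vaf":19}}}
After op 13 (remove /x/fys/0): {"x":{"fys":[51,82],"kwg":{"h":98,"m":48,"pm":81,"sze":61},"lmk":{"h":2,"jn":75,"k":52,"kj":1,"z":27}},"ya":{"bku":51,"p":{"d":2,"gxl":4,"km":91,"vaf":19}}}
After op 14 (replace /x/fys/0 11): {"x":{"fys":[11,82],"kwg":{"h":98,"m":48,"pm":81,"sze":61},"lmk":{"h":2,"jn":75,"k":52,"kj":1,"z":27}},"ya":{"bku":51,"p":{"d":2,"gxl":4,"km":91,"vaf":19}}}
After op 15 (replace /x/fys/1 17): {"x":{"fys":[11,17],"kwg":{"h":98,"m":48,"pm":81,"sze":61},"lmk":{"h":2,"jn":75,"k":52,"kj":1,"z":27}},"ya":{"bku":51,"p":{"d":2,"gxl":4,"km":91,"vaf":19}}}
After op 16 (replace /x 37): {"x":37,"ya":{"bku":51,"p":{"d":2,"gxl":4,"km":91,"vaf":19}}}
After op 17 (add /ya/p/vaf 71): {"x":37,"ya":{"bku":51,"p":{"d":2,"gxl":4,"km":91,"vaf":71}}}
After op 18 (add /b 24): {"b":24,"x":37,"ya":{"bku":51,"p":{"d":2,"gxl":4,"km":91,"vaf":71}}}
Value at /ya/bku: 51

Answer: 51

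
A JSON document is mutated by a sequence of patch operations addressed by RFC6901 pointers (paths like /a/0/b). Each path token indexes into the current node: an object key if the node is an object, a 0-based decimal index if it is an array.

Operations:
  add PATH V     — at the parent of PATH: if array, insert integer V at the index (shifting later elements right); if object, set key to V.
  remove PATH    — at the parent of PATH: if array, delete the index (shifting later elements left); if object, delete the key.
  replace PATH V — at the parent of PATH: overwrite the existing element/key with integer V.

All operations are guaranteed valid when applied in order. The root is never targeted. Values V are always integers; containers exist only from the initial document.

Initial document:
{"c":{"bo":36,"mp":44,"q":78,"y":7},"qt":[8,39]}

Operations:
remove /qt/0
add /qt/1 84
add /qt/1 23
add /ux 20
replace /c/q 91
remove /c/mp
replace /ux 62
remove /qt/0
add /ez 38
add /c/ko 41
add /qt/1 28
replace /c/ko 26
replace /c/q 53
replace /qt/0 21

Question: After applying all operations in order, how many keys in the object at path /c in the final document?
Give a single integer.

After op 1 (remove /qt/0): {"c":{"bo":36,"mp":44,"q":78,"y":7},"qt":[39]}
After op 2 (add /qt/1 84): {"c":{"bo":36,"mp":44,"q":78,"y":7},"qt":[39,84]}
After op 3 (add /qt/1 23): {"c":{"bo":36,"mp":44,"q":78,"y":7},"qt":[39,23,84]}
After op 4 (add /ux 20): {"c":{"bo":36,"mp":44,"q":78,"y":7},"qt":[39,23,84],"ux":20}
After op 5 (replace /c/q 91): {"c":{"bo":36,"mp":44,"q":91,"y":7},"qt":[39,23,84],"ux":20}
After op 6 (remove /c/mp): {"c":{"bo":36,"q":91,"y":7},"qt":[39,23,84],"ux":20}
After op 7 (replace /ux 62): {"c":{"bo":36,"q":91,"y":7},"qt":[39,23,84],"ux":62}
After op 8 (remove /qt/0): {"c":{"bo":36,"q":91,"y":7},"qt":[23,84],"ux":62}
After op 9 (add /ez 38): {"c":{"bo":36,"q":91,"y":7},"ez":38,"qt":[23,84],"ux":62}
After op 10 (add /c/ko 41): {"c":{"bo":36,"ko":41,"q":91,"y":7},"ez":38,"qt":[23,84],"ux":62}
After op 11 (add /qt/1 28): {"c":{"bo":36,"ko":41,"q":91,"y":7},"ez":38,"qt":[23,28,84],"ux":62}
After op 12 (replace /c/ko 26): {"c":{"bo":36,"ko":26,"q":91,"y":7},"ez":38,"qt":[23,28,84],"ux":62}
After op 13 (replace /c/q 53): {"c":{"bo":36,"ko":26,"q":53,"y":7},"ez":38,"qt":[23,28,84],"ux":62}
After op 14 (replace /qt/0 21): {"c":{"bo":36,"ko":26,"q":53,"y":7},"ez":38,"qt":[21,28,84],"ux":62}
Size at path /c: 4

Answer: 4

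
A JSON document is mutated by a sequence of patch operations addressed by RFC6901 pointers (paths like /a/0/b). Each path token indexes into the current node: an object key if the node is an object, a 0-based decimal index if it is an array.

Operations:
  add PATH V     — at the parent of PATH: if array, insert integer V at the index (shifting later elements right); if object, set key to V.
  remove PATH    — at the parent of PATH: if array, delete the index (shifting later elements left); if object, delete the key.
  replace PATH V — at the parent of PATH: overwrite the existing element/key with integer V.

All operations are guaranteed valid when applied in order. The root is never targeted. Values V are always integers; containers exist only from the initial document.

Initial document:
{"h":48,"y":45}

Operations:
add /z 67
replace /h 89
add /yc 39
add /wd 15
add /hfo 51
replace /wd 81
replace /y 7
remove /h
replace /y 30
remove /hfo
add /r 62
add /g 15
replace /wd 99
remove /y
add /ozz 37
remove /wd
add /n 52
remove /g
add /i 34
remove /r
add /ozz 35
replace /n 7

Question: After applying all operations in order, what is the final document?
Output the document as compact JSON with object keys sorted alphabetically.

Answer: {"i":34,"n":7,"ozz":35,"yc":39,"z":67}

Derivation:
After op 1 (add /z 67): {"h":48,"y":45,"z":67}
After op 2 (replace /h 89): {"h":89,"y":45,"z":67}
After op 3 (add /yc 39): {"h":89,"y":45,"yc":39,"z":67}
After op 4 (add /wd 15): {"h":89,"wd":15,"y":45,"yc":39,"z":67}
After op 5 (add /hfo 51): {"h":89,"hfo":51,"wd":15,"y":45,"yc":39,"z":67}
After op 6 (replace /wd 81): {"h":89,"hfo":51,"wd":81,"y":45,"yc":39,"z":67}
After op 7 (replace /y 7): {"h":89,"hfo":51,"wd":81,"y":7,"yc":39,"z":67}
After op 8 (remove /h): {"hfo":51,"wd":81,"y":7,"yc":39,"z":67}
After op 9 (replace /y 30): {"hfo":51,"wd":81,"y":30,"yc":39,"z":67}
After op 10 (remove /hfo): {"wd":81,"y":30,"yc":39,"z":67}
After op 11 (add /r 62): {"r":62,"wd":81,"y":30,"yc":39,"z":67}
After op 12 (add /g 15): {"g":15,"r":62,"wd":81,"y":30,"yc":39,"z":67}
After op 13 (replace /wd 99): {"g":15,"r":62,"wd":99,"y":30,"yc":39,"z":67}
After op 14 (remove /y): {"g":15,"r":62,"wd":99,"yc":39,"z":67}
After op 15 (add /ozz 37): {"g":15,"ozz":37,"r":62,"wd":99,"yc":39,"z":67}
After op 16 (remove /wd): {"g":15,"ozz":37,"r":62,"yc":39,"z":67}
After op 17 (add /n 52): {"g":15,"n":52,"ozz":37,"r":62,"yc":39,"z":67}
After op 18 (remove /g): {"n":52,"ozz":37,"r":62,"yc":39,"z":67}
After op 19 (add /i 34): {"i":34,"n":52,"ozz":37,"r":62,"yc":39,"z":67}
After op 20 (remove /r): {"i":34,"n":52,"ozz":37,"yc":39,"z":67}
After op 21 (add /ozz 35): {"i":34,"n":52,"ozz":35,"yc":39,"z":67}
After op 22 (replace /n 7): {"i":34,"n":7,"ozz":35,"yc":39,"z":67}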